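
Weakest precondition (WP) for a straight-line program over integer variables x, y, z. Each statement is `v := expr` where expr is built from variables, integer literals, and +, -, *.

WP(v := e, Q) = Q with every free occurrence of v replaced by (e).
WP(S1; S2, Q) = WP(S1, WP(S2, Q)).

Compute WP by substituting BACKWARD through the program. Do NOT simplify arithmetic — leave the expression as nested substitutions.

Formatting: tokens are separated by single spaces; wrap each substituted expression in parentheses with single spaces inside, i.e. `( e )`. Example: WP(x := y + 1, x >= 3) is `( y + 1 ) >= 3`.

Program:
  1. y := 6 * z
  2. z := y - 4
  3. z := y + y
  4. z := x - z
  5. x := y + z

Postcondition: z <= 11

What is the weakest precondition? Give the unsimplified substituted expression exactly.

Answer: ( x - ( ( 6 * z ) + ( 6 * z ) ) ) <= 11

Derivation:
post: z <= 11
stmt 5: x := y + z  -- replace 0 occurrence(s) of x with (y + z)
  => z <= 11
stmt 4: z := x - z  -- replace 1 occurrence(s) of z with (x - z)
  => ( x - z ) <= 11
stmt 3: z := y + y  -- replace 1 occurrence(s) of z with (y + y)
  => ( x - ( y + y ) ) <= 11
stmt 2: z := y - 4  -- replace 0 occurrence(s) of z with (y - 4)
  => ( x - ( y + y ) ) <= 11
stmt 1: y := 6 * z  -- replace 2 occurrence(s) of y with (6 * z)
  => ( x - ( ( 6 * z ) + ( 6 * z ) ) ) <= 11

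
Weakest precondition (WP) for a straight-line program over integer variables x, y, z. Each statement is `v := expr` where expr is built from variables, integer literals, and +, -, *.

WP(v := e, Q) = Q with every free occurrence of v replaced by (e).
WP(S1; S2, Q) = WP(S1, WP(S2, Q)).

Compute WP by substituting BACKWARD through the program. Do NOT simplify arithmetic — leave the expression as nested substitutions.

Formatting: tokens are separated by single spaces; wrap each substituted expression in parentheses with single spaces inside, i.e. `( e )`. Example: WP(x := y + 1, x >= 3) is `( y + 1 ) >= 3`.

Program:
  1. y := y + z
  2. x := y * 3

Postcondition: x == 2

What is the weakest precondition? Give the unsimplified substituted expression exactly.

Answer: ( ( y + z ) * 3 ) == 2

Derivation:
post: x == 2
stmt 2: x := y * 3  -- replace 1 occurrence(s) of x with (y * 3)
  => ( y * 3 ) == 2
stmt 1: y := y + z  -- replace 1 occurrence(s) of y with (y + z)
  => ( ( y + z ) * 3 ) == 2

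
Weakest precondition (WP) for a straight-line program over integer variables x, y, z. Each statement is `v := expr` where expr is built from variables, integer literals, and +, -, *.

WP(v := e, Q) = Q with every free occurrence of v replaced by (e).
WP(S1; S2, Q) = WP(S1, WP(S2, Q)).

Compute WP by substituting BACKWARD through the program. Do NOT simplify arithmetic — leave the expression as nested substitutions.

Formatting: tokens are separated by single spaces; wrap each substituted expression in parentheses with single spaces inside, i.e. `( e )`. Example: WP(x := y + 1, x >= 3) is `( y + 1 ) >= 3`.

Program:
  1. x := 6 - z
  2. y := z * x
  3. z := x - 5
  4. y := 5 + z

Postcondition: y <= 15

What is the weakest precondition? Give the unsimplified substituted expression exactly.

post: y <= 15
stmt 4: y := 5 + z  -- replace 1 occurrence(s) of y with (5 + z)
  => ( 5 + z ) <= 15
stmt 3: z := x - 5  -- replace 1 occurrence(s) of z with (x - 5)
  => ( 5 + ( x - 5 ) ) <= 15
stmt 2: y := z * x  -- replace 0 occurrence(s) of y with (z * x)
  => ( 5 + ( x - 5 ) ) <= 15
stmt 1: x := 6 - z  -- replace 1 occurrence(s) of x with (6 - z)
  => ( 5 + ( ( 6 - z ) - 5 ) ) <= 15

Answer: ( 5 + ( ( 6 - z ) - 5 ) ) <= 15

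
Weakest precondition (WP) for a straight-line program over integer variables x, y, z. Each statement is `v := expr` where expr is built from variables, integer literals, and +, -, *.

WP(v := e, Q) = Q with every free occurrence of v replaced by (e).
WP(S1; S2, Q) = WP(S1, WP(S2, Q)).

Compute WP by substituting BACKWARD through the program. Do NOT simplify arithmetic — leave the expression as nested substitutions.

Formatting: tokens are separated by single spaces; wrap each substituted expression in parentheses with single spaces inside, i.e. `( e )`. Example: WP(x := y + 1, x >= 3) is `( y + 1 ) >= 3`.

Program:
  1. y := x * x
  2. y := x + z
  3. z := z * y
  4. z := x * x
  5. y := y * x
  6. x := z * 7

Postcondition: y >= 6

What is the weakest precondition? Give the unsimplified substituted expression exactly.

post: y >= 6
stmt 6: x := z * 7  -- replace 0 occurrence(s) of x with (z * 7)
  => y >= 6
stmt 5: y := y * x  -- replace 1 occurrence(s) of y with (y * x)
  => ( y * x ) >= 6
stmt 4: z := x * x  -- replace 0 occurrence(s) of z with (x * x)
  => ( y * x ) >= 6
stmt 3: z := z * y  -- replace 0 occurrence(s) of z with (z * y)
  => ( y * x ) >= 6
stmt 2: y := x + z  -- replace 1 occurrence(s) of y with (x + z)
  => ( ( x + z ) * x ) >= 6
stmt 1: y := x * x  -- replace 0 occurrence(s) of y with (x * x)
  => ( ( x + z ) * x ) >= 6

Answer: ( ( x + z ) * x ) >= 6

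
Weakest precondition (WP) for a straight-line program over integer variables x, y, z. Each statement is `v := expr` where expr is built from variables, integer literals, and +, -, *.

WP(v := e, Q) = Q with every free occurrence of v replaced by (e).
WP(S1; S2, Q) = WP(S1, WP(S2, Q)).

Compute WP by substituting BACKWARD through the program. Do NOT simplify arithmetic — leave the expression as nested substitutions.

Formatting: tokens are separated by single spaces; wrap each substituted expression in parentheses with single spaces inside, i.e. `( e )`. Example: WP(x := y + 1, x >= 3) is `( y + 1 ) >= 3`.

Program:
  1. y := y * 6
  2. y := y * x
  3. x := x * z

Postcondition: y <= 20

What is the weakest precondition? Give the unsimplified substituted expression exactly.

Answer: ( ( y * 6 ) * x ) <= 20

Derivation:
post: y <= 20
stmt 3: x := x * z  -- replace 0 occurrence(s) of x with (x * z)
  => y <= 20
stmt 2: y := y * x  -- replace 1 occurrence(s) of y with (y * x)
  => ( y * x ) <= 20
stmt 1: y := y * 6  -- replace 1 occurrence(s) of y with (y * 6)
  => ( ( y * 6 ) * x ) <= 20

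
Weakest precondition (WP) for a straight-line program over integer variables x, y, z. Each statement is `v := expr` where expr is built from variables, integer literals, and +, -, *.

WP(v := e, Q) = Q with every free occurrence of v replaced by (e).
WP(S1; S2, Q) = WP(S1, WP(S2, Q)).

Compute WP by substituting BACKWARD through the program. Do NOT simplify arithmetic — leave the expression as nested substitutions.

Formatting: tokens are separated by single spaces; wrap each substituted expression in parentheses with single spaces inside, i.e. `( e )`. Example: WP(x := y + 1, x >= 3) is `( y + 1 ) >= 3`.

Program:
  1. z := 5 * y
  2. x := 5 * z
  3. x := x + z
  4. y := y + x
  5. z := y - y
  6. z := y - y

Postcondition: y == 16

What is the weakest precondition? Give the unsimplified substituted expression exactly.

post: y == 16
stmt 6: z := y - y  -- replace 0 occurrence(s) of z with (y - y)
  => y == 16
stmt 5: z := y - y  -- replace 0 occurrence(s) of z with (y - y)
  => y == 16
stmt 4: y := y + x  -- replace 1 occurrence(s) of y with (y + x)
  => ( y + x ) == 16
stmt 3: x := x + z  -- replace 1 occurrence(s) of x with (x + z)
  => ( y + ( x + z ) ) == 16
stmt 2: x := 5 * z  -- replace 1 occurrence(s) of x with (5 * z)
  => ( y + ( ( 5 * z ) + z ) ) == 16
stmt 1: z := 5 * y  -- replace 2 occurrence(s) of z with (5 * y)
  => ( y + ( ( 5 * ( 5 * y ) ) + ( 5 * y ) ) ) == 16

Answer: ( y + ( ( 5 * ( 5 * y ) ) + ( 5 * y ) ) ) == 16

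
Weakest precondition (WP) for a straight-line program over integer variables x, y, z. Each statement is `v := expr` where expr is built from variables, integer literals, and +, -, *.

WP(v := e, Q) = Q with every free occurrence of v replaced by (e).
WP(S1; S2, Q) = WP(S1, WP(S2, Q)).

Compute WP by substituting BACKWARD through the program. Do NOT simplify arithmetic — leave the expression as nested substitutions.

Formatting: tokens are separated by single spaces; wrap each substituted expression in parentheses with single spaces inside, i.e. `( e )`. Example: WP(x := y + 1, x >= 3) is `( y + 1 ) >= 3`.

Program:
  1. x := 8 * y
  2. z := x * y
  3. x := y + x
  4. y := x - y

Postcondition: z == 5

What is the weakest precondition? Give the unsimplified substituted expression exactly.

post: z == 5
stmt 4: y := x - y  -- replace 0 occurrence(s) of y with (x - y)
  => z == 5
stmt 3: x := y + x  -- replace 0 occurrence(s) of x with (y + x)
  => z == 5
stmt 2: z := x * y  -- replace 1 occurrence(s) of z with (x * y)
  => ( x * y ) == 5
stmt 1: x := 8 * y  -- replace 1 occurrence(s) of x with (8 * y)
  => ( ( 8 * y ) * y ) == 5

Answer: ( ( 8 * y ) * y ) == 5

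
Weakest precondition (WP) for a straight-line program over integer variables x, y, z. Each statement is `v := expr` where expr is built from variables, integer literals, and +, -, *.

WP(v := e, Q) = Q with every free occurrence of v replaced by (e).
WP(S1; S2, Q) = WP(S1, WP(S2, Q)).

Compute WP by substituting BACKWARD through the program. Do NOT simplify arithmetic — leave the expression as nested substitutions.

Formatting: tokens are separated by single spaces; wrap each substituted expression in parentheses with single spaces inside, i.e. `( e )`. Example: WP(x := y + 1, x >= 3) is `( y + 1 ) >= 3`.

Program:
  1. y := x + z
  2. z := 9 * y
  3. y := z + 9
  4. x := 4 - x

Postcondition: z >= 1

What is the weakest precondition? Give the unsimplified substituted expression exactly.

Answer: ( 9 * ( x + z ) ) >= 1

Derivation:
post: z >= 1
stmt 4: x := 4 - x  -- replace 0 occurrence(s) of x with (4 - x)
  => z >= 1
stmt 3: y := z + 9  -- replace 0 occurrence(s) of y with (z + 9)
  => z >= 1
stmt 2: z := 9 * y  -- replace 1 occurrence(s) of z with (9 * y)
  => ( 9 * y ) >= 1
stmt 1: y := x + z  -- replace 1 occurrence(s) of y with (x + z)
  => ( 9 * ( x + z ) ) >= 1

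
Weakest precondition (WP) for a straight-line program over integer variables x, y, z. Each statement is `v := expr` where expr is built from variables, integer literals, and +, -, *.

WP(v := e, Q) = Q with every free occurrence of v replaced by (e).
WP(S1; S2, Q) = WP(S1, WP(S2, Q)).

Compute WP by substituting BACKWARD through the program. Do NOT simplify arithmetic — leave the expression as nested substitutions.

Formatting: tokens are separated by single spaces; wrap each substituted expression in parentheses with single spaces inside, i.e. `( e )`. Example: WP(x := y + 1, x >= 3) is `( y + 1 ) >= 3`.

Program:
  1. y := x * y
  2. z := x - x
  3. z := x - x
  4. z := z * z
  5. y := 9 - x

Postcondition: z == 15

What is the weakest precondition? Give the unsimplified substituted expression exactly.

Answer: ( ( x - x ) * ( x - x ) ) == 15

Derivation:
post: z == 15
stmt 5: y := 9 - x  -- replace 0 occurrence(s) of y with (9 - x)
  => z == 15
stmt 4: z := z * z  -- replace 1 occurrence(s) of z with (z * z)
  => ( z * z ) == 15
stmt 3: z := x - x  -- replace 2 occurrence(s) of z with (x - x)
  => ( ( x - x ) * ( x - x ) ) == 15
stmt 2: z := x - x  -- replace 0 occurrence(s) of z with (x - x)
  => ( ( x - x ) * ( x - x ) ) == 15
stmt 1: y := x * y  -- replace 0 occurrence(s) of y with (x * y)
  => ( ( x - x ) * ( x - x ) ) == 15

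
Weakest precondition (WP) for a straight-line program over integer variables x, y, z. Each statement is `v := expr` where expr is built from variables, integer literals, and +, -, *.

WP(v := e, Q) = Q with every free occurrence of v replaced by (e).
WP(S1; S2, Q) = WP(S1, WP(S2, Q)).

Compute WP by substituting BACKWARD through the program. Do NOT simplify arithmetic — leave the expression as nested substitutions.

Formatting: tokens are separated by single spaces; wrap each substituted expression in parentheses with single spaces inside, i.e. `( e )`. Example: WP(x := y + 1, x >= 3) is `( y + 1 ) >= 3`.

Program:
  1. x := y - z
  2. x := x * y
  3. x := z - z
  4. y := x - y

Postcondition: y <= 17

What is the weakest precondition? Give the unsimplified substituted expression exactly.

post: y <= 17
stmt 4: y := x - y  -- replace 1 occurrence(s) of y with (x - y)
  => ( x - y ) <= 17
stmt 3: x := z - z  -- replace 1 occurrence(s) of x with (z - z)
  => ( ( z - z ) - y ) <= 17
stmt 2: x := x * y  -- replace 0 occurrence(s) of x with (x * y)
  => ( ( z - z ) - y ) <= 17
stmt 1: x := y - z  -- replace 0 occurrence(s) of x with (y - z)
  => ( ( z - z ) - y ) <= 17

Answer: ( ( z - z ) - y ) <= 17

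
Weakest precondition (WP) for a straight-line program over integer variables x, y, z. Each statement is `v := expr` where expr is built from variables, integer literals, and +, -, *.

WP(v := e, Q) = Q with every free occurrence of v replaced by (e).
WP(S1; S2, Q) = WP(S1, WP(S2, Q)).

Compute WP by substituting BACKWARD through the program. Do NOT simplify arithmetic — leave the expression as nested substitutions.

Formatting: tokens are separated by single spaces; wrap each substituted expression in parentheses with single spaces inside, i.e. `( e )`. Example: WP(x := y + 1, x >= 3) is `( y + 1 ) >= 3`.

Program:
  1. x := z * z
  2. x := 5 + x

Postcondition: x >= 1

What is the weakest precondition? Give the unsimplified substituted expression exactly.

Answer: ( 5 + ( z * z ) ) >= 1

Derivation:
post: x >= 1
stmt 2: x := 5 + x  -- replace 1 occurrence(s) of x with (5 + x)
  => ( 5 + x ) >= 1
stmt 1: x := z * z  -- replace 1 occurrence(s) of x with (z * z)
  => ( 5 + ( z * z ) ) >= 1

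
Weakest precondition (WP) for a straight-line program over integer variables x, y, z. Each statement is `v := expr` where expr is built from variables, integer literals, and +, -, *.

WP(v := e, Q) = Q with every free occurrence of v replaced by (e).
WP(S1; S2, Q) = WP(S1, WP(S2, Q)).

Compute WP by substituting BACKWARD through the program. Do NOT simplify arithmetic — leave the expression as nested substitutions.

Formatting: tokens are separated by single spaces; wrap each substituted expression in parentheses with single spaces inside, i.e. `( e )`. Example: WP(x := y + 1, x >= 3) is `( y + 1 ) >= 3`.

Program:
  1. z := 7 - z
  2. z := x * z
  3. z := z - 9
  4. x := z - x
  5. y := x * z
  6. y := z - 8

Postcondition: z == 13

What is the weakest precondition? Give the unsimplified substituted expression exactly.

post: z == 13
stmt 6: y := z - 8  -- replace 0 occurrence(s) of y with (z - 8)
  => z == 13
stmt 5: y := x * z  -- replace 0 occurrence(s) of y with (x * z)
  => z == 13
stmt 4: x := z - x  -- replace 0 occurrence(s) of x with (z - x)
  => z == 13
stmt 3: z := z - 9  -- replace 1 occurrence(s) of z with (z - 9)
  => ( z - 9 ) == 13
stmt 2: z := x * z  -- replace 1 occurrence(s) of z with (x * z)
  => ( ( x * z ) - 9 ) == 13
stmt 1: z := 7 - z  -- replace 1 occurrence(s) of z with (7 - z)
  => ( ( x * ( 7 - z ) ) - 9 ) == 13

Answer: ( ( x * ( 7 - z ) ) - 9 ) == 13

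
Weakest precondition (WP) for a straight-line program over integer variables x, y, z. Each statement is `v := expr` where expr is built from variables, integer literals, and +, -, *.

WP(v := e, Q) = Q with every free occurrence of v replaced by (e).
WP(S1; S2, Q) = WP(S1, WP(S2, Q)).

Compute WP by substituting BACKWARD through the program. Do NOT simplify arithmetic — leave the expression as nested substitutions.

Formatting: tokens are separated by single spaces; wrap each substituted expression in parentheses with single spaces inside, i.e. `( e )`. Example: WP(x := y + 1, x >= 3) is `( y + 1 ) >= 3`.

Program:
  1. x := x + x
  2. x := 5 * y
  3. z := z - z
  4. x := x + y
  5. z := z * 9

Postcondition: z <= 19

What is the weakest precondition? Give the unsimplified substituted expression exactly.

Answer: ( ( z - z ) * 9 ) <= 19

Derivation:
post: z <= 19
stmt 5: z := z * 9  -- replace 1 occurrence(s) of z with (z * 9)
  => ( z * 9 ) <= 19
stmt 4: x := x + y  -- replace 0 occurrence(s) of x with (x + y)
  => ( z * 9 ) <= 19
stmt 3: z := z - z  -- replace 1 occurrence(s) of z with (z - z)
  => ( ( z - z ) * 9 ) <= 19
stmt 2: x := 5 * y  -- replace 0 occurrence(s) of x with (5 * y)
  => ( ( z - z ) * 9 ) <= 19
stmt 1: x := x + x  -- replace 0 occurrence(s) of x with (x + x)
  => ( ( z - z ) * 9 ) <= 19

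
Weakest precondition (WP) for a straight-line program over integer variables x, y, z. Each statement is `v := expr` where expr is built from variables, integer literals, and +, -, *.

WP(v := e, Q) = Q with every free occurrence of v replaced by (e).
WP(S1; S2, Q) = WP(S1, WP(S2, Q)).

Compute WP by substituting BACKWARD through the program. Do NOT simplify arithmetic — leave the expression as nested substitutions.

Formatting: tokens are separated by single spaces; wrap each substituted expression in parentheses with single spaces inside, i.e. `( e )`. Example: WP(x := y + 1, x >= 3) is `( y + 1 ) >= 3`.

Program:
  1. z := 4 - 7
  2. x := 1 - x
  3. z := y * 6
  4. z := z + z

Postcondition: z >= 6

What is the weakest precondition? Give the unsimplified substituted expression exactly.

Answer: ( ( y * 6 ) + ( y * 6 ) ) >= 6

Derivation:
post: z >= 6
stmt 4: z := z + z  -- replace 1 occurrence(s) of z with (z + z)
  => ( z + z ) >= 6
stmt 3: z := y * 6  -- replace 2 occurrence(s) of z with (y * 6)
  => ( ( y * 6 ) + ( y * 6 ) ) >= 6
stmt 2: x := 1 - x  -- replace 0 occurrence(s) of x with (1 - x)
  => ( ( y * 6 ) + ( y * 6 ) ) >= 6
stmt 1: z := 4 - 7  -- replace 0 occurrence(s) of z with (4 - 7)
  => ( ( y * 6 ) + ( y * 6 ) ) >= 6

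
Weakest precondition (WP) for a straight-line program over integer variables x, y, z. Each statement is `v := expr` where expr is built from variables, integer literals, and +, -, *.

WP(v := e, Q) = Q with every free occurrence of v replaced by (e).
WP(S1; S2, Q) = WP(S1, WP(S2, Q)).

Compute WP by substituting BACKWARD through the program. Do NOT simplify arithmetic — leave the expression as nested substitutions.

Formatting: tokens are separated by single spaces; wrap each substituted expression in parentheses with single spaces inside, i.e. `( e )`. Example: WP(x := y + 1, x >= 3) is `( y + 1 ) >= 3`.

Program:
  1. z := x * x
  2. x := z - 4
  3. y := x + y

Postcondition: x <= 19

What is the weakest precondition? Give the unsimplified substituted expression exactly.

post: x <= 19
stmt 3: y := x + y  -- replace 0 occurrence(s) of y with (x + y)
  => x <= 19
stmt 2: x := z - 4  -- replace 1 occurrence(s) of x with (z - 4)
  => ( z - 4 ) <= 19
stmt 1: z := x * x  -- replace 1 occurrence(s) of z with (x * x)
  => ( ( x * x ) - 4 ) <= 19

Answer: ( ( x * x ) - 4 ) <= 19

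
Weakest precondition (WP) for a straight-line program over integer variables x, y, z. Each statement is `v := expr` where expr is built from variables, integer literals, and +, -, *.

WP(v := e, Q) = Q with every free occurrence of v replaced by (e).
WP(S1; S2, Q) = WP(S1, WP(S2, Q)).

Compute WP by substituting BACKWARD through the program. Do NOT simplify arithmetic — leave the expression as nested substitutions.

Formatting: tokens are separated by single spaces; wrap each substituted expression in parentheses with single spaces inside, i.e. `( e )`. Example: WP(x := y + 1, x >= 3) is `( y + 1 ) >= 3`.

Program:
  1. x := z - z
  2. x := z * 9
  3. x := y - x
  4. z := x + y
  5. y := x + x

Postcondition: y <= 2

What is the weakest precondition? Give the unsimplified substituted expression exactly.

post: y <= 2
stmt 5: y := x + x  -- replace 1 occurrence(s) of y with (x + x)
  => ( x + x ) <= 2
stmt 4: z := x + y  -- replace 0 occurrence(s) of z with (x + y)
  => ( x + x ) <= 2
stmt 3: x := y - x  -- replace 2 occurrence(s) of x with (y - x)
  => ( ( y - x ) + ( y - x ) ) <= 2
stmt 2: x := z * 9  -- replace 2 occurrence(s) of x with (z * 9)
  => ( ( y - ( z * 9 ) ) + ( y - ( z * 9 ) ) ) <= 2
stmt 1: x := z - z  -- replace 0 occurrence(s) of x with (z - z)
  => ( ( y - ( z * 9 ) ) + ( y - ( z * 9 ) ) ) <= 2

Answer: ( ( y - ( z * 9 ) ) + ( y - ( z * 9 ) ) ) <= 2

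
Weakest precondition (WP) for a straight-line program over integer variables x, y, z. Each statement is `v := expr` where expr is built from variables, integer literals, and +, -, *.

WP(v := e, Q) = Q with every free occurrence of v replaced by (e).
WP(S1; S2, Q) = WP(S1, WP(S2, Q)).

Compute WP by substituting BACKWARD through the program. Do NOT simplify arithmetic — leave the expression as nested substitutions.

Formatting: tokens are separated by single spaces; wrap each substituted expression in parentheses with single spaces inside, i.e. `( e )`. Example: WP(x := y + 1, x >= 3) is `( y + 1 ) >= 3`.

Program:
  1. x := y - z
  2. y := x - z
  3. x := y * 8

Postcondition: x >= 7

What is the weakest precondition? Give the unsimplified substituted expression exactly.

Answer: ( ( ( y - z ) - z ) * 8 ) >= 7

Derivation:
post: x >= 7
stmt 3: x := y * 8  -- replace 1 occurrence(s) of x with (y * 8)
  => ( y * 8 ) >= 7
stmt 2: y := x - z  -- replace 1 occurrence(s) of y with (x - z)
  => ( ( x - z ) * 8 ) >= 7
stmt 1: x := y - z  -- replace 1 occurrence(s) of x with (y - z)
  => ( ( ( y - z ) - z ) * 8 ) >= 7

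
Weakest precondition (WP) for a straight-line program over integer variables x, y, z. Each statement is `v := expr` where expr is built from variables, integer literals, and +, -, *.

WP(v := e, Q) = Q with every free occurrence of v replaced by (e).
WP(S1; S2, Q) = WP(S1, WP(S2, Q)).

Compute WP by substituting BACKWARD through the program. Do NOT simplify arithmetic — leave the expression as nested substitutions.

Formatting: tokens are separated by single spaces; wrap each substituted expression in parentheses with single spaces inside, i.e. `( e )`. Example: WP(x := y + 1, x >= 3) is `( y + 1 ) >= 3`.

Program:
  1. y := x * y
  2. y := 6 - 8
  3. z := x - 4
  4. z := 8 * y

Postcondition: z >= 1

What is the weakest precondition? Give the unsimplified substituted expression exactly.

post: z >= 1
stmt 4: z := 8 * y  -- replace 1 occurrence(s) of z with (8 * y)
  => ( 8 * y ) >= 1
stmt 3: z := x - 4  -- replace 0 occurrence(s) of z with (x - 4)
  => ( 8 * y ) >= 1
stmt 2: y := 6 - 8  -- replace 1 occurrence(s) of y with (6 - 8)
  => ( 8 * ( 6 - 8 ) ) >= 1
stmt 1: y := x * y  -- replace 0 occurrence(s) of y with (x * y)
  => ( 8 * ( 6 - 8 ) ) >= 1

Answer: ( 8 * ( 6 - 8 ) ) >= 1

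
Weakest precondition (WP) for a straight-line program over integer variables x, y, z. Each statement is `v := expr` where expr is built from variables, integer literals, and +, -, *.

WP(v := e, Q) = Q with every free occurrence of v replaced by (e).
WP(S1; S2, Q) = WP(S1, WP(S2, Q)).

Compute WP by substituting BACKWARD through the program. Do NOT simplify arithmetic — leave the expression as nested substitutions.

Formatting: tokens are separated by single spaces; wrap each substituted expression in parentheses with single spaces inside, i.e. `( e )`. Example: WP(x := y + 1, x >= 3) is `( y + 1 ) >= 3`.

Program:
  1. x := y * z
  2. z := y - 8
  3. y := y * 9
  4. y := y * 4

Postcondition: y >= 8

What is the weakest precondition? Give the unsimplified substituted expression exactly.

Answer: ( ( y * 9 ) * 4 ) >= 8

Derivation:
post: y >= 8
stmt 4: y := y * 4  -- replace 1 occurrence(s) of y with (y * 4)
  => ( y * 4 ) >= 8
stmt 3: y := y * 9  -- replace 1 occurrence(s) of y with (y * 9)
  => ( ( y * 9 ) * 4 ) >= 8
stmt 2: z := y - 8  -- replace 0 occurrence(s) of z with (y - 8)
  => ( ( y * 9 ) * 4 ) >= 8
stmt 1: x := y * z  -- replace 0 occurrence(s) of x with (y * z)
  => ( ( y * 9 ) * 4 ) >= 8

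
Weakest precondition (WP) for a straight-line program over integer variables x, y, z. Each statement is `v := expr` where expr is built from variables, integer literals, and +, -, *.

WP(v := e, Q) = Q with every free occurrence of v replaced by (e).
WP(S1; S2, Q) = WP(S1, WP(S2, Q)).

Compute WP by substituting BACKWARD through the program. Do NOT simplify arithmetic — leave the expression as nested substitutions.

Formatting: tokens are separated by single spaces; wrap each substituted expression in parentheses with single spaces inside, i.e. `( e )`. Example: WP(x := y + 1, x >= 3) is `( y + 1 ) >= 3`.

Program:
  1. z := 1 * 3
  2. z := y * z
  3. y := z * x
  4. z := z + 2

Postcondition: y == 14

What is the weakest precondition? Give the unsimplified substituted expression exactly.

Answer: ( ( y * ( 1 * 3 ) ) * x ) == 14

Derivation:
post: y == 14
stmt 4: z := z + 2  -- replace 0 occurrence(s) of z with (z + 2)
  => y == 14
stmt 3: y := z * x  -- replace 1 occurrence(s) of y with (z * x)
  => ( z * x ) == 14
stmt 2: z := y * z  -- replace 1 occurrence(s) of z with (y * z)
  => ( ( y * z ) * x ) == 14
stmt 1: z := 1 * 3  -- replace 1 occurrence(s) of z with (1 * 3)
  => ( ( y * ( 1 * 3 ) ) * x ) == 14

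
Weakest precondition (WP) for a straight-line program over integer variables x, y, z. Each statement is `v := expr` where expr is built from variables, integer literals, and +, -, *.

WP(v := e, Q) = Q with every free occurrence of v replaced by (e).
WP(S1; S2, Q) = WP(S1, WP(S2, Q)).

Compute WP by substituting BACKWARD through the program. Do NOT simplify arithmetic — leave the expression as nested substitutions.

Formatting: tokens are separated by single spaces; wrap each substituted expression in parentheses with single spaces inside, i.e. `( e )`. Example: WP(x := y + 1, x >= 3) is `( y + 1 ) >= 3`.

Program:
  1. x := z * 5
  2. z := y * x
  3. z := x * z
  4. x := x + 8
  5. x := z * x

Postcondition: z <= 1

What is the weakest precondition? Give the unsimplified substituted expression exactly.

Answer: ( ( z * 5 ) * ( y * ( z * 5 ) ) ) <= 1

Derivation:
post: z <= 1
stmt 5: x := z * x  -- replace 0 occurrence(s) of x with (z * x)
  => z <= 1
stmt 4: x := x + 8  -- replace 0 occurrence(s) of x with (x + 8)
  => z <= 1
stmt 3: z := x * z  -- replace 1 occurrence(s) of z with (x * z)
  => ( x * z ) <= 1
stmt 2: z := y * x  -- replace 1 occurrence(s) of z with (y * x)
  => ( x * ( y * x ) ) <= 1
stmt 1: x := z * 5  -- replace 2 occurrence(s) of x with (z * 5)
  => ( ( z * 5 ) * ( y * ( z * 5 ) ) ) <= 1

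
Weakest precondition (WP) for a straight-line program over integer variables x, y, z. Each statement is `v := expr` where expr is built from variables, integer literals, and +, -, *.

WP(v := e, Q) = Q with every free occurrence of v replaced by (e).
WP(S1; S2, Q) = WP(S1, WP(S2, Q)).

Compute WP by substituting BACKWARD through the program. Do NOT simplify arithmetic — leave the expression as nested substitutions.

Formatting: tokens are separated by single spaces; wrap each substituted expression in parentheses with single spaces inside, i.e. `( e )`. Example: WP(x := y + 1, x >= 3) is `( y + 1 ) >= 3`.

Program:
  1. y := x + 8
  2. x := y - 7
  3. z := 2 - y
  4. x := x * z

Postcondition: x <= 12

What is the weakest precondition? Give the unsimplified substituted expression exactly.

post: x <= 12
stmt 4: x := x * z  -- replace 1 occurrence(s) of x with (x * z)
  => ( x * z ) <= 12
stmt 3: z := 2 - y  -- replace 1 occurrence(s) of z with (2 - y)
  => ( x * ( 2 - y ) ) <= 12
stmt 2: x := y - 7  -- replace 1 occurrence(s) of x with (y - 7)
  => ( ( y - 7 ) * ( 2 - y ) ) <= 12
stmt 1: y := x + 8  -- replace 2 occurrence(s) of y with (x + 8)
  => ( ( ( x + 8 ) - 7 ) * ( 2 - ( x + 8 ) ) ) <= 12

Answer: ( ( ( x + 8 ) - 7 ) * ( 2 - ( x + 8 ) ) ) <= 12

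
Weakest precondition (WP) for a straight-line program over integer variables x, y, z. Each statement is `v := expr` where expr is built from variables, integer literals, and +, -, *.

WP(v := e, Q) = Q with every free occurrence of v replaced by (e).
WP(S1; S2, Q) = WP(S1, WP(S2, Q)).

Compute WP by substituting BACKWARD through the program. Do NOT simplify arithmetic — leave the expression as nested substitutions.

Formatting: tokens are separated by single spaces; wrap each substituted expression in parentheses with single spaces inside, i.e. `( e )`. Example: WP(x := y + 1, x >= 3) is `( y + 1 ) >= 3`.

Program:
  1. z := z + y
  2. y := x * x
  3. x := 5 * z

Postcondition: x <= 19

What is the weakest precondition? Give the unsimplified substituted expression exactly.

Answer: ( 5 * ( z + y ) ) <= 19

Derivation:
post: x <= 19
stmt 3: x := 5 * z  -- replace 1 occurrence(s) of x with (5 * z)
  => ( 5 * z ) <= 19
stmt 2: y := x * x  -- replace 0 occurrence(s) of y with (x * x)
  => ( 5 * z ) <= 19
stmt 1: z := z + y  -- replace 1 occurrence(s) of z with (z + y)
  => ( 5 * ( z + y ) ) <= 19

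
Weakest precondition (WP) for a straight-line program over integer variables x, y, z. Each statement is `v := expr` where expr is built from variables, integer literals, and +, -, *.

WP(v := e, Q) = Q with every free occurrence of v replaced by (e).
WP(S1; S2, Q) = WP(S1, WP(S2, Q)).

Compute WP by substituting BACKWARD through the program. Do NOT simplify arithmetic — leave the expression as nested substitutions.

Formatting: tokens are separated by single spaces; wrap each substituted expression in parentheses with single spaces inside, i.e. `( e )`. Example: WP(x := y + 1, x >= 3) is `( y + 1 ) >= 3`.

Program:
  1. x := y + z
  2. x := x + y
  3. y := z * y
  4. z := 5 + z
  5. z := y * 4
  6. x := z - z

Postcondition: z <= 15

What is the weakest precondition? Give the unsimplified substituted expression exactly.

Answer: ( ( z * y ) * 4 ) <= 15

Derivation:
post: z <= 15
stmt 6: x := z - z  -- replace 0 occurrence(s) of x with (z - z)
  => z <= 15
stmt 5: z := y * 4  -- replace 1 occurrence(s) of z with (y * 4)
  => ( y * 4 ) <= 15
stmt 4: z := 5 + z  -- replace 0 occurrence(s) of z with (5 + z)
  => ( y * 4 ) <= 15
stmt 3: y := z * y  -- replace 1 occurrence(s) of y with (z * y)
  => ( ( z * y ) * 4 ) <= 15
stmt 2: x := x + y  -- replace 0 occurrence(s) of x with (x + y)
  => ( ( z * y ) * 4 ) <= 15
stmt 1: x := y + z  -- replace 0 occurrence(s) of x with (y + z)
  => ( ( z * y ) * 4 ) <= 15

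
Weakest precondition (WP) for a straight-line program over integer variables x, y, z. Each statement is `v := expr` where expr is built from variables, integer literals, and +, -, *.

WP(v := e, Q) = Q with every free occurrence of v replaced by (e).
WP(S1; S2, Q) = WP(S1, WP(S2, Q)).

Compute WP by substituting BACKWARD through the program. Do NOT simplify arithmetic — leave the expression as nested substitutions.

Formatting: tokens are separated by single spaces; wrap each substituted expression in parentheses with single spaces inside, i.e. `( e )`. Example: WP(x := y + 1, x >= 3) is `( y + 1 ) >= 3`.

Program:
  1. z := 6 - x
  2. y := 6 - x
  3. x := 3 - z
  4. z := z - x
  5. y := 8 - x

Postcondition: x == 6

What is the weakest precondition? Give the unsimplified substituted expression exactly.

post: x == 6
stmt 5: y := 8 - x  -- replace 0 occurrence(s) of y with (8 - x)
  => x == 6
stmt 4: z := z - x  -- replace 0 occurrence(s) of z with (z - x)
  => x == 6
stmt 3: x := 3 - z  -- replace 1 occurrence(s) of x with (3 - z)
  => ( 3 - z ) == 6
stmt 2: y := 6 - x  -- replace 0 occurrence(s) of y with (6 - x)
  => ( 3 - z ) == 6
stmt 1: z := 6 - x  -- replace 1 occurrence(s) of z with (6 - x)
  => ( 3 - ( 6 - x ) ) == 6

Answer: ( 3 - ( 6 - x ) ) == 6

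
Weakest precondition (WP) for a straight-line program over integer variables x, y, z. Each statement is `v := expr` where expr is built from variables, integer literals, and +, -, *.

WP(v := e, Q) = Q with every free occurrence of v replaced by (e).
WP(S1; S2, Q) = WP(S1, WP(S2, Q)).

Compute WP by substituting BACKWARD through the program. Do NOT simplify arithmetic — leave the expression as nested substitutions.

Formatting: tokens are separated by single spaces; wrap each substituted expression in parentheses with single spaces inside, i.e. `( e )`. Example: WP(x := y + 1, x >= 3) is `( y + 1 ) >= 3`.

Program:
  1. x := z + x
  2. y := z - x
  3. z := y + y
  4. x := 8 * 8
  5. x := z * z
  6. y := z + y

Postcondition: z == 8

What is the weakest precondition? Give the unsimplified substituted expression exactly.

Answer: ( ( z - ( z + x ) ) + ( z - ( z + x ) ) ) == 8

Derivation:
post: z == 8
stmt 6: y := z + y  -- replace 0 occurrence(s) of y with (z + y)
  => z == 8
stmt 5: x := z * z  -- replace 0 occurrence(s) of x with (z * z)
  => z == 8
stmt 4: x := 8 * 8  -- replace 0 occurrence(s) of x with (8 * 8)
  => z == 8
stmt 3: z := y + y  -- replace 1 occurrence(s) of z with (y + y)
  => ( y + y ) == 8
stmt 2: y := z - x  -- replace 2 occurrence(s) of y with (z - x)
  => ( ( z - x ) + ( z - x ) ) == 8
stmt 1: x := z + x  -- replace 2 occurrence(s) of x with (z + x)
  => ( ( z - ( z + x ) ) + ( z - ( z + x ) ) ) == 8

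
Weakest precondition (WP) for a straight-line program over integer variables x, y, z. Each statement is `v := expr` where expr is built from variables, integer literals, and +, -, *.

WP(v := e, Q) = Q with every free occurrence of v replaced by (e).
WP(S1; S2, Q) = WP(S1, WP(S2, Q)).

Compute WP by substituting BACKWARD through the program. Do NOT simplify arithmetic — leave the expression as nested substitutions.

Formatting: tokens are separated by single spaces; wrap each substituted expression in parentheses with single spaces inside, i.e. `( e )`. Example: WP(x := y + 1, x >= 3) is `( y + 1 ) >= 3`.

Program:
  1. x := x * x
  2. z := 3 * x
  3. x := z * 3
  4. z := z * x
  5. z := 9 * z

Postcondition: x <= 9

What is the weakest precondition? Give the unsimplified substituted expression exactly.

Answer: ( ( 3 * ( x * x ) ) * 3 ) <= 9

Derivation:
post: x <= 9
stmt 5: z := 9 * z  -- replace 0 occurrence(s) of z with (9 * z)
  => x <= 9
stmt 4: z := z * x  -- replace 0 occurrence(s) of z with (z * x)
  => x <= 9
stmt 3: x := z * 3  -- replace 1 occurrence(s) of x with (z * 3)
  => ( z * 3 ) <= 9
stmt 2: z := 3 * x  -- replace 1 occurrence(s) of z with (3 * x)
  => ( ( 3 * x ) * 3 ) <= 9
stmt 1: x := x * x  -- replace 1 occurrence(s) of x with (x * x)
  => ( ( 3 * ( x * x ) ) * 3 ) <= 9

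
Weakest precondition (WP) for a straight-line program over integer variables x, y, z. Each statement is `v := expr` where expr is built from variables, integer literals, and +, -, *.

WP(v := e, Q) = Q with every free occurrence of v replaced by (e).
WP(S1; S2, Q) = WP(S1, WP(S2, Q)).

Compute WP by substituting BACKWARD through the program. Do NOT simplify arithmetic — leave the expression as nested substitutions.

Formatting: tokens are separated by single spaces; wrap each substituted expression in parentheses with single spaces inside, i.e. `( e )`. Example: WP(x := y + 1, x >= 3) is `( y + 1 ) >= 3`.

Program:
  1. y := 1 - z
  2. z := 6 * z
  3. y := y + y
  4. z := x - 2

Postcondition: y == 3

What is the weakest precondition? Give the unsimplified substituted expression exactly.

post: y == 3
stmt 4: z := x - 2  -- replace 0 occurrence(s) of z with (x - 2)
  => y == 3
stmt 3: y := y + y  -- replace 1 occurrence(s) of y with (y + y)
  => ( y + y ) == 3
stmt 2: z := 6 * z  -- replace 0 occurrence(s) of z with (6 * z)
  => ( y + y ) == 3
stmt 1: y := 1 - z  -- replace 2 occurrence(s) of y with (1 - z)
  => ( ( 1 - z ) + ( 1 - z ) ) == 3

Answer: ( ( 1 - z ) + ( 1 - z ) ) == 3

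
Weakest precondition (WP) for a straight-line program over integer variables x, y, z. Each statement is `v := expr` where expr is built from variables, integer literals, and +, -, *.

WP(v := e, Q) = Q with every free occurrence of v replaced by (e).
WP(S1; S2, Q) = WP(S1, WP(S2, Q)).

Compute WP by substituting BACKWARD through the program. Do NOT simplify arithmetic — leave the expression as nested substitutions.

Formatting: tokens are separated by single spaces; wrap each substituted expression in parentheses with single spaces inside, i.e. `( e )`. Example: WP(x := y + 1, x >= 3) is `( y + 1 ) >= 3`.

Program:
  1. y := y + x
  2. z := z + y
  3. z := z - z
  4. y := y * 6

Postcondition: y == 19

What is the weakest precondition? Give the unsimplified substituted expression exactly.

post: y == 19
stmt 4: y := y * 6  -- replace 1 occurrence(s) of y with (y * 6)
  => ( y * 6 ) == 19
stmt 3: z := z - z  -- replace 0 occurrence(s) of z with (z - z)
  => ( y * 6 ) == 19
stmt 2: z := z + y  -- replace 0 occurrence(s) of z with (z + y)
  => ( y * 6 ) == 19
stmt 1: y := y + x  -- replace 1 occurrence(s) of y with (y + x)
  => ( ( y + x ) * 6 ) == 19

Answer: ( ( y + x ) * 6 ) == 19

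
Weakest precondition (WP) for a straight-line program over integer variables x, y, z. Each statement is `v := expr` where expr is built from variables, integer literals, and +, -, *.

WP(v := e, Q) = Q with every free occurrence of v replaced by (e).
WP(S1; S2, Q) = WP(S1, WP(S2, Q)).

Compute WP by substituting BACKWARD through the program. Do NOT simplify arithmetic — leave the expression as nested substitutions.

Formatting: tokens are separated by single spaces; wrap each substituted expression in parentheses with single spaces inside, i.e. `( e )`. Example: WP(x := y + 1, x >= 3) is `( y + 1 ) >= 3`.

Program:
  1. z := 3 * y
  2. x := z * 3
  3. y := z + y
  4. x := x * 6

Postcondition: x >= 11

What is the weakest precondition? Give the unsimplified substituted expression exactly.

post: x >= 11
stmt 4: x := x * 6  -- replace 1 occurrence(s) of x with (x * 6)
  => ( x * 6 ) >= 11
stmt 3: y := z + y  -- replace 0 occurrence(s) of y with (z + y)
  => ( x * 6 ) >= 11
stmt 2: x := z * 3  -- replace 1 occurrence(s) of x with (z * 3)
  => ( ( z * 3 ) * 6 ) >= 11
stmt 1: z := 3 * y  -- replace 1 occurrence(s) of z with (3 * y)
  => ( ( ( 3 * y ) * 3 ) * 6 ) >= 11

Answer: ( ( ( 3 * y ) * 3 ) * 6 ) >= 11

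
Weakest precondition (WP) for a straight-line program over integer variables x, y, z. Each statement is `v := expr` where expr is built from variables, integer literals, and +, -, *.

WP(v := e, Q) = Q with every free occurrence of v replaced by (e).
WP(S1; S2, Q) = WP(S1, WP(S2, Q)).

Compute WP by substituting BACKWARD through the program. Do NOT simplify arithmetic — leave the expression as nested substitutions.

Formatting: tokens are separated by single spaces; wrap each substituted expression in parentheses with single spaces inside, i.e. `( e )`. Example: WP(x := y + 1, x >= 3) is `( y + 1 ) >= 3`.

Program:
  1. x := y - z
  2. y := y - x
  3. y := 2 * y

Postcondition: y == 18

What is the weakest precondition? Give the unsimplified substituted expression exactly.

Answer: ( 2 * ( y - ( y - z ) ) ) == 18

Derivation:
post: y == 18
stmt 3: y := 2 * y  -- replace 1 occurrence(s) of y with (2 * y)
  => ( 2 * y ) == 18
stmt 2: y := y - x  -- replace 1 occurrence(s) of y with (y - x)
  => ( 2 * ( y - x ) ) == 18
stmt 1: x := y - z  -- replace 1 occurrence(s) of x with (y - z)
  => ( 2 * ( y - ( y - z ) ) ) == 18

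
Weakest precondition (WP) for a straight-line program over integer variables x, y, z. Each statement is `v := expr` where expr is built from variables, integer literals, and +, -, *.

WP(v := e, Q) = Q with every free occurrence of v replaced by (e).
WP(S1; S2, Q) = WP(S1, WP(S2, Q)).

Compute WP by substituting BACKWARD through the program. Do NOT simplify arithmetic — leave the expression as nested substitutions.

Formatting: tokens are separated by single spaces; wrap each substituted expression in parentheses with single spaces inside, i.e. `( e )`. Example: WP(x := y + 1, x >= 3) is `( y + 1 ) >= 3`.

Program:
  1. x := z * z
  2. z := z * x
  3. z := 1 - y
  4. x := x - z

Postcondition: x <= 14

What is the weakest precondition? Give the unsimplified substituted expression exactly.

Answer: ( ( z * z ) - ( 1 - y ) ) <= 14

Derivation:
post: x <= 14
stmt 4: x := x - z  -- replace 1 occurrence(s) of x with (x - z)
  => ( x - z ) <= 14
stmt 3: z := 1 - y  -- replace 1 occurrence(s) of z with (1 - y)
  => ( x - ( 1 - y ) ) <= 14
stmt 2: z := z * x  -- replace 0 occurrence(s) of z with (z * x)
  => ( x - ( 1 - y ) ) <= 14
stmt 1: x := z * z  -- replace 1 occurrence(s) of x with (z * z)
  => ( ( z * z ) - ( 1 - y ) ) <= 14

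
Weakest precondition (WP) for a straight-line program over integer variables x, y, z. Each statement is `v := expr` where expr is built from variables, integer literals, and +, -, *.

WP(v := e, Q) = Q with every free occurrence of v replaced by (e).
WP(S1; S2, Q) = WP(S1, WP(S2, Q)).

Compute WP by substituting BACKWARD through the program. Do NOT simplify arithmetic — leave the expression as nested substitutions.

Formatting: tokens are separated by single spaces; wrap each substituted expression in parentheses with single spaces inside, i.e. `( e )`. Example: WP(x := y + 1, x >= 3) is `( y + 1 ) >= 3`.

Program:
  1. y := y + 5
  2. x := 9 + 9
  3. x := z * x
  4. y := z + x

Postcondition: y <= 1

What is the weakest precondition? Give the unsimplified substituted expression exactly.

Answer: ( z + ( z * ( 9 + 9 ) ) ) <= 1

Derivation:
post: y <= 1
stmt 4: y := z + x  -- replace 1 occurrence(s) of y with (z + x)
  => ( z + x ) <= 1
stmt 3: x := z * x  -- replace 1 occurrence(s) of x with (z * x)
  => ( z + ( z * x ) ) <= 1
stmt 2: x := 9 + 9  -- replace 1 occurrence(s) of x with (9 + 9)
  => ( z + ( z * ( 9 + 9 ) ) ) <= 1
stmt 1: y := y + 5  -- replace 0 occurrence(s) of y with (y + 5)
  => ( z + ( z * ( 9 + 9 ) ) ) <= 1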